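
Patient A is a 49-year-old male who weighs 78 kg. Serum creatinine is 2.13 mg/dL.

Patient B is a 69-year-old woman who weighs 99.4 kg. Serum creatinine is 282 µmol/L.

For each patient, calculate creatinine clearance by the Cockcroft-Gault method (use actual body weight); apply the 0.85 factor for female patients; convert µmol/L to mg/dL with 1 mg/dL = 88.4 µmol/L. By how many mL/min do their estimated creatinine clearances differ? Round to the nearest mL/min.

20 mL/min

Patient A: CrCl = (140 − 49) × 78 / (72 × 2.13) = 7098.0 / 153.36 ≈ 46.3 mL/min
Patient B: SCr = 282 / 88.4 = 3.19 mg/dL
Patient B: CrCl = (140 − 69) × 99.4 / (72 × 3.19) × 0.85 = 7057.4 / 229.68 × 0.85 ≈ 26.1 mL/min
|46.3 − 26.1| = 20.2 mL/min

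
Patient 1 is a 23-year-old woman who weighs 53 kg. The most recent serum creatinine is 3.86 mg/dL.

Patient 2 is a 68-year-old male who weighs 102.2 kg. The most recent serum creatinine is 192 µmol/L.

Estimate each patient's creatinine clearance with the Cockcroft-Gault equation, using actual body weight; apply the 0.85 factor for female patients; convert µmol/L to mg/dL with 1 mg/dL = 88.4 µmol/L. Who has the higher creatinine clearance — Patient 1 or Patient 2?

Patient 2

Patient 1: CrCl = (140 − 23) × 53 / (72 × 3.86) × 0.85 = 6201.0 / 277.92 × 0.85 ≈ 19.0 mL/min
Patient 2: SCr = 192 / 88.4 = 2.172 mg/dL
Patient 2: CrCl = (140 − 68) × 102.2 / (72 × 2.172) = 7358.4 / 156.38 ≈ 47.1 mL/min
19.0 vs 47.1 mL/min → Patient 2 is higher.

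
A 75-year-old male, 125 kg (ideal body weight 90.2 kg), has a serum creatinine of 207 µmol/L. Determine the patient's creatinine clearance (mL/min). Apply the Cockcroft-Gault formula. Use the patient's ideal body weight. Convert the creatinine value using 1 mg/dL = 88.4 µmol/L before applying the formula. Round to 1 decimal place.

34.8 mL/min

SCr = 207 / 88.4 = 2.342 mg/dL
CrCl = (140 − 75) × 90.2 / (72 × 2.342) = 5863.0 / 168.62 ≈ 34.8 mL/min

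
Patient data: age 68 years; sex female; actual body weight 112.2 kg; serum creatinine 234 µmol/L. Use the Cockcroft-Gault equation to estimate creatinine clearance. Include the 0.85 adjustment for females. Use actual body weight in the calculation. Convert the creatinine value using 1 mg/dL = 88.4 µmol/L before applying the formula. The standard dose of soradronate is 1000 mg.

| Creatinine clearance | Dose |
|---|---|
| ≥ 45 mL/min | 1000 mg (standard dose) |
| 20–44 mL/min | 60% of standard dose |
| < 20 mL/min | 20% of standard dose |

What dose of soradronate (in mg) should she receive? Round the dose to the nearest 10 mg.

600 mg

SCr = 234 / 88.4 = 2.647 mg/dL
CrCl = (140 − 68) × 112.2 / (72 × 2.647) × 0.85 = 8078.4 / 190.58 × 0.85 ≈ 36.0 mL/min
CrCl ≈ 36 mL/min → bracket 20–44 mL/min.
60% of 1000 mg = 600 mg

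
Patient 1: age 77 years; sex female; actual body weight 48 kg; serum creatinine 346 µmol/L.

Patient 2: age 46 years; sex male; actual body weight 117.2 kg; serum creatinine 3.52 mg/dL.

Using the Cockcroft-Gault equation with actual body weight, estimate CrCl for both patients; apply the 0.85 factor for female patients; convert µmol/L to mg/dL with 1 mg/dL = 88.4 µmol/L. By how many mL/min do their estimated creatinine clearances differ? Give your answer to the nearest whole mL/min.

Patient 1: SCr = 346 / 88.4 = 3.914 mg/dL
Patient 1: CrCl = (140 − 77) × 48 / (72 × 3.914) × 0.85 = 3024.0 / 281.81 × 0.85 ≈ 9.1 mL/min
Patient 2: CrCl = (140 − 46) × 117.2 / (72 × 3.52) = 11016.8 / 253.44 ≈ 43.5 mL/min
|9.1 − 43.5| = 34.4 mL/min

34 mL/min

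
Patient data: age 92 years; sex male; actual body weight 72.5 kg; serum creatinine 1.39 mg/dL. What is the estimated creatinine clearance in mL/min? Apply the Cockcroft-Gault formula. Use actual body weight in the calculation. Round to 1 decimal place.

34.8 mL/min

CrCl = (140 − 92) × 72.5 / (72 × 1.39) = 3480.0 / 100.08 ≈ 34.8 mL/min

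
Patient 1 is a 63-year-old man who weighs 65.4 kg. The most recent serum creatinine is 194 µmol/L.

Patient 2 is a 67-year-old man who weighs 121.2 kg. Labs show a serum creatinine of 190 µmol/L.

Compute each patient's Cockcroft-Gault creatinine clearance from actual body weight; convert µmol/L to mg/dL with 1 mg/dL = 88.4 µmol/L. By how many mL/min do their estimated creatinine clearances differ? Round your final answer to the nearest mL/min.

25 mL/min

Patient 1: SCr = 194 / 88.4 = 2.195 mg/dL
Patient 1: CrCl = (140 − 63) × 65.4 / (72 × 2.195) = 5035.8 / 158.04 ≈ 31.9 mL/min
Patient 2: SCr = 190 / 88.4 = 2.149 mg/dL
Patient 2: CrCl = (140 − 67) × 121.2 / (72 × 2.149) = 8847.6 / 154.73 ≈ 57.2 mL/min
|31.9 − 57.2| = 25.3 mL/min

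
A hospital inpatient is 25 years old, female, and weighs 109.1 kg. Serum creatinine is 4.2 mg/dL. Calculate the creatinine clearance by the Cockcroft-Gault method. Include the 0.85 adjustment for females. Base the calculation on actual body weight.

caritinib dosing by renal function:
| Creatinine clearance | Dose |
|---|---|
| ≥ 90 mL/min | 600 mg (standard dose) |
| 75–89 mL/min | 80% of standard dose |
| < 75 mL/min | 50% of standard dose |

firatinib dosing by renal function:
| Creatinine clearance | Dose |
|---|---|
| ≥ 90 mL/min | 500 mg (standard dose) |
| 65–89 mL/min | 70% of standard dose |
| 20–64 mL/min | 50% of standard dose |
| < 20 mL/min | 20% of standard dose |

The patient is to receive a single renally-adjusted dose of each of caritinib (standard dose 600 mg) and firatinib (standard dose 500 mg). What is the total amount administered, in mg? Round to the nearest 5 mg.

CrCl = (140 − 25) × 109.1 / (72 × 4.2) × 0.85 = 12546.5 / 302.40 × 0.85 ≈ 35.3 mL/min
CrCl ≈ 35 mL/min.
caritinib: < 75 mL/min → 50% of 600 mg = 300 mg.
firatinib: 20–64 mL/min → 50% of 500 mg = 250 mg.
Total = 300 + 250 = 550 mg.

550 mg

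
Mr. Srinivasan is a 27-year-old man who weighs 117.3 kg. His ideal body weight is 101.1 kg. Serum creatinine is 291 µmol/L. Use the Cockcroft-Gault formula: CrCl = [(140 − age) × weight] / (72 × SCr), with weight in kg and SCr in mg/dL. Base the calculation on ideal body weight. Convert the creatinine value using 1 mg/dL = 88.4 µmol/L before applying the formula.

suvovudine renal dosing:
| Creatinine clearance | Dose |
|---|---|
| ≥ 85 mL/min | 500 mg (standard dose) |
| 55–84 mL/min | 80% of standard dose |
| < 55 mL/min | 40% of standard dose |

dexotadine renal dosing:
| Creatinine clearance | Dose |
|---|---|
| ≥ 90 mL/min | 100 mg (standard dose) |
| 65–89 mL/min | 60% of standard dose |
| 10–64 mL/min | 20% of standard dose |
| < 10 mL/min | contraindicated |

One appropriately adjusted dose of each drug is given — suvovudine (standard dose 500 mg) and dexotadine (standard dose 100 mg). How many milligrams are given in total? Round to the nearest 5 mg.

SCr = 291 / 88.4 = 3.292 mg/dL
CrCl = (140 − 27) × 101.1 / (72 × 3.292) = 11424.3 / 237.02 ≈ 48.2 mL/min
CrCl ≈ 48 mL/min.
suvovudine: < 55 mL/min → 40% of 500 mg = 200 mg.
dexotadine: 10–64 mL/min → 20% of 100 mg = 20 mg.
Total = 200 + 20 = 220 mg.

220 mg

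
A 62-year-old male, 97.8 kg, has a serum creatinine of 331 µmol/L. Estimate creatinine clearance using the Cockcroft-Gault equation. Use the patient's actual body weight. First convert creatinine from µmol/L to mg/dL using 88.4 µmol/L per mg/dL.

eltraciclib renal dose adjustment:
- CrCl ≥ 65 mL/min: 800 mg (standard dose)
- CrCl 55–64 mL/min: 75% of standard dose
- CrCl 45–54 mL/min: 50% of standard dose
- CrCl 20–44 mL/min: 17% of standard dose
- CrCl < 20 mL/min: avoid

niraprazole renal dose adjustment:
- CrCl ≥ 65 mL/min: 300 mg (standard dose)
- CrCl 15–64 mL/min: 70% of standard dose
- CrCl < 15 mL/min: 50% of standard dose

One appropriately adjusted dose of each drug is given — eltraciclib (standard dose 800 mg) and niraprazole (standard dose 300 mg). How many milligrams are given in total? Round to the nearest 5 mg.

SCr = 331 / 88.4 = 3.744 mg/dL
CrCl = (140 − 62) × 97.8 / (72 × 3.744) = 7628.4 / 269.57 ≈ 28.3 mL/min
CrCl ≈ 28 mL/min.
eltraciclib: 20–44 mL/min → 17% of 800 mg = 136 mg.
niraprazole: 15–64 mL/min → 70% of 300 mg = 210 mg.
Total = 136 + 210 = 346 mg.

345 mg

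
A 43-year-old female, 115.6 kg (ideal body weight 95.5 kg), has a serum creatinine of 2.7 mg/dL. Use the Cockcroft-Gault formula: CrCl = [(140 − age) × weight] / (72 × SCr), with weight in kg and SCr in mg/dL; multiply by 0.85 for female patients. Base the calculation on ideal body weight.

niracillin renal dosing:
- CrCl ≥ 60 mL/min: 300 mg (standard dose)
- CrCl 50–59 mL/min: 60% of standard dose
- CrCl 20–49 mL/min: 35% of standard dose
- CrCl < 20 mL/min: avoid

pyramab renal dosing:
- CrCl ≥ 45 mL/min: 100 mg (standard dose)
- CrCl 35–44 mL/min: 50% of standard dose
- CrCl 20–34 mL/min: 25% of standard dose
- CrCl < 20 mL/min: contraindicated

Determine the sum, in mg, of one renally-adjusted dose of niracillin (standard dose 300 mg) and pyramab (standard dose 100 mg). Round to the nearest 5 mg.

155 mg

CrCl = (140 − 43) × 95.5 / (72 × 2.7) × 0.85 = 9263.5 / 194.40 × 0.85 ≈ 40.5 mL/min
CrCl ≈ 41 mL/min.
niracillin: 20–49 mL/min → 35% of 300 mg = 105 mg.
pyramab: 35–44 mL/min → 50% of 100 mg = 50 mg.
Total = 105 + 50 = 155 mg.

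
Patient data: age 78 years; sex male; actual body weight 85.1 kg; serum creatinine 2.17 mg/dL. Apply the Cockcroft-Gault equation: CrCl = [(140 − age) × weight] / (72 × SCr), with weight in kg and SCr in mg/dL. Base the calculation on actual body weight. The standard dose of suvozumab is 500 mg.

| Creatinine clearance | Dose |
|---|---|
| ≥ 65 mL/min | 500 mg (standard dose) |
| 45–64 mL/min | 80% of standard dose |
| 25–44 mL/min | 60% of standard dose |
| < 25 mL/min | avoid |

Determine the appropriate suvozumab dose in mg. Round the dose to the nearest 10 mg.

CrCl = (140 − 78) × 85.1 / (72 × 2.17) = 5276.2 / 156.24 ≈ 33.8 mL/min
CrCl ≈ 34 mL/min → bracket 25–44 mL/min.
60% of 500 mg = 300 mg

300 mg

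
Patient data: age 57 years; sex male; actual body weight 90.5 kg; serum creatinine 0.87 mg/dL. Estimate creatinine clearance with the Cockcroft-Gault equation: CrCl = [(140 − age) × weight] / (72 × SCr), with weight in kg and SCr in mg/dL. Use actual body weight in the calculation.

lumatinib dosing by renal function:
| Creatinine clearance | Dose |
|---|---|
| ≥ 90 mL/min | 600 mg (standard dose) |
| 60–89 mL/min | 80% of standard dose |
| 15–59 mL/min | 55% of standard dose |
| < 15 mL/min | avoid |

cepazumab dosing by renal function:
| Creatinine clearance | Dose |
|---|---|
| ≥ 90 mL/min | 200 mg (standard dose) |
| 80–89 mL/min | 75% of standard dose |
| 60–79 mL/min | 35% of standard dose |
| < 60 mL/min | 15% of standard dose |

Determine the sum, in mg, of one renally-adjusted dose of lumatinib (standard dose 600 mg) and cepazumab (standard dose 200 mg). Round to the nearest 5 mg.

CrCl = (140 − 57) × 90.5 / (72 × 0.87) = 7511.5 / 62.64 ≈ 119.9 mL/min
CrCl ≈ 120 mL/min.
lumatinib: ≥ 90 mL/min → 100% of 600 mg = 600 mg.
cepazumab: ≥ 90 mL/min → 100% of 200 mg = 200 mg.
Total = 600 + 200 = 800 mg.

800 mg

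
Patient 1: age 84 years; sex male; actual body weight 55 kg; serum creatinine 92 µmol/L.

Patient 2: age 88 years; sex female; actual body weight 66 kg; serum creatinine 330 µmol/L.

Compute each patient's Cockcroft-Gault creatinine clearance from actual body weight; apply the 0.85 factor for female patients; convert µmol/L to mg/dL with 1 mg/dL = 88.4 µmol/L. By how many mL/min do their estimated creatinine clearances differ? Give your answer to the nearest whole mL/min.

Patient 1: SCr = 92 / 88.4 = 1.041 mg/dL
Patient 1: CrCl = (140 − 84) × 55 / (72 × 1.041) = 3080.0 / 74.95 ≈ 41.1 mL/min
Patient 2: SCr = 330 / 88.4 = 3.733 mg/dL
Patient 2: CrCl = (140 − 88) × 66 / (72 × 3.733) × 0.85 = 3432.0 / 268.78 × 0.85 ≈ 10.9 mL/min
|41.1 − 10.9| = 30.2 mL/min

30 mL/min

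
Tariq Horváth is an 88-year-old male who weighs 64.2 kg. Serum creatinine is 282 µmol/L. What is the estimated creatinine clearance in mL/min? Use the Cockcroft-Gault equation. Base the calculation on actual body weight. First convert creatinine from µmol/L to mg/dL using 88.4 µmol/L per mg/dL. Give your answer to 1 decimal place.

SCr = 282 / 88.4 = 3.19 mg/dL
CrCl = (140 − 88) × 64.2 / (72 × 3.19) = 3338.4 / 229.68 ≈ 14.5 mL/min

14.5 mL/min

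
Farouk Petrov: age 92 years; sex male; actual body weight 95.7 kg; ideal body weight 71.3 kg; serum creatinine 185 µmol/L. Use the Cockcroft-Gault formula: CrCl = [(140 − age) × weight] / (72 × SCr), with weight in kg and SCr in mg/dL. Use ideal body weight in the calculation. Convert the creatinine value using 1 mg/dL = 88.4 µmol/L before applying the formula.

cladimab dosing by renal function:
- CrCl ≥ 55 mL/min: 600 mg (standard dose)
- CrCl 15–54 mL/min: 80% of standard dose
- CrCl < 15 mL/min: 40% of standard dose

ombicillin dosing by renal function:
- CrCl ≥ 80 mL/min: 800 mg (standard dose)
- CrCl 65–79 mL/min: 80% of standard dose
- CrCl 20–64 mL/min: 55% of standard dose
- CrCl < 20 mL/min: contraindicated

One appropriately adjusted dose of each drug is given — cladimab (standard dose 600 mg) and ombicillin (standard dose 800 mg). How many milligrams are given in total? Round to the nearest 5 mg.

SCr = 185 / 88.4 = 2.093 mg/dL
CrCl = (140 − 92) × 71.3 / (72 × 2.093) = 3422.4 / 150.70 ≈ 22.7 mL/min
CrCl ≈ 23 mL/min.
cladimab: 15–54 mL/min → 80% of 600 mg = 480 mg.
ombicillin: 20–64 mL/min → 55% of 800 mg = 440 mg.
Total = 480 + 440 = 920 mg.

920 mg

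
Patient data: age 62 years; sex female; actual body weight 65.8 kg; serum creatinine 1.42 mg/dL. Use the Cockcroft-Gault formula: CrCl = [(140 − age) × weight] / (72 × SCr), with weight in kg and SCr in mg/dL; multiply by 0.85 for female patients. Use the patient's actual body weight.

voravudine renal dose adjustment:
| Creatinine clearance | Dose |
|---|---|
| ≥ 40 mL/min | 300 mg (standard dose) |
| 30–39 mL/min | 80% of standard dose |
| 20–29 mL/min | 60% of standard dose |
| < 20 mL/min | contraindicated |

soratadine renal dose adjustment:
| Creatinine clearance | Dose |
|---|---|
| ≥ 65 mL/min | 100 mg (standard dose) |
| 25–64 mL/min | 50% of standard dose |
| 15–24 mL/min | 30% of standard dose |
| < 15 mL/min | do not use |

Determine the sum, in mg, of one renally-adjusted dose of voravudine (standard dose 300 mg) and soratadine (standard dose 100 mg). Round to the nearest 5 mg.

CrCl = (140 − 62) × 65.8 / (72 × 1.42) × 0.85 = 5132.4 / 102.24 × 0.85 ≈ 42.7 mL/min
CrCl ≈ 43 mL/min.
voravudine: ≥ 40 mL/min → 100% of 300 mg = 300 mg.
soratadine: 25–64 mL/min → 50% of 100 mg = 50 mg.
Total = 300 + 50 = 350 mg.

350 mg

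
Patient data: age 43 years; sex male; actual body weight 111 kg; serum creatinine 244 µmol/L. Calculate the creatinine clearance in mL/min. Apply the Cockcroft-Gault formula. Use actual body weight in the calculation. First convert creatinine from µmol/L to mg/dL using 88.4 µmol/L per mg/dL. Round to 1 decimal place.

54.2 mL/min

SCr = 244 / 88.4 = 2.76 mg/dL
CrCl = (140 − 43) × 111 / (72 × 2.76) = 10767.0 / 198.72 ≈ 54.2 mL/min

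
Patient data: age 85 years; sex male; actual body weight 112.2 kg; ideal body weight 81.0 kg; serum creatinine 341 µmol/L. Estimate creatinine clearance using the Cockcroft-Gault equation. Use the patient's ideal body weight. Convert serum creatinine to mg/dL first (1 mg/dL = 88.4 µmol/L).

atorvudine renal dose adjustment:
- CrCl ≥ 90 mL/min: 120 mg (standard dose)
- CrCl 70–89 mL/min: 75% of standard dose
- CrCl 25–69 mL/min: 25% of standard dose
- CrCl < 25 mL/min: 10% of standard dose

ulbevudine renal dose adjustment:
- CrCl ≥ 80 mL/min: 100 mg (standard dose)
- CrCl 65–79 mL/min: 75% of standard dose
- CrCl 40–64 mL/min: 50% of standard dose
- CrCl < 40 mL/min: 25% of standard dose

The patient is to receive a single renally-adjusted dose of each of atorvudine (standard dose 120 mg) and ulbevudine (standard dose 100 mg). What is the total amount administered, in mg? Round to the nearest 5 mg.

35 mg

SCr = 341 / 88.4 = 3.857 mg/dL
CrCl = (140 − 85) × 81 / (72 × 3.857) = 4455.0 / 277.70 ≈ 16.0 mL/min
CrCl ≈ 16 mL/min.
atorvudine: < 25 mL/min → 10% of 120 mg = 12 mg.
ulbevudine: < 40 mL/min → 25% of 100 mg = 25 mg.
Total = 12 + 25 = 37 mg.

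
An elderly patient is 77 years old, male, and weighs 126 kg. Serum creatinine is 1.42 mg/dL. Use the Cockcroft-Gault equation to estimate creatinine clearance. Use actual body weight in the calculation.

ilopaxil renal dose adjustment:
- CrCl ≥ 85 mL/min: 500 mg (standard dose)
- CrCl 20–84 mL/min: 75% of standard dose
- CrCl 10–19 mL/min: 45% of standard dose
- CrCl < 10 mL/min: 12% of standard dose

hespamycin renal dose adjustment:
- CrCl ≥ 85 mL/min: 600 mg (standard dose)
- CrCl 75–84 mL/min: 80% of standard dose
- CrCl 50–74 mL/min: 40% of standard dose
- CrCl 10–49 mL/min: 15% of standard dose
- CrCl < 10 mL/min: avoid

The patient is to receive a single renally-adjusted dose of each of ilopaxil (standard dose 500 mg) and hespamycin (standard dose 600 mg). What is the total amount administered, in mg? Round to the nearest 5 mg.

855 mg

CrCl = (140 − 77) × 126 / (72 × 1.42) = 7938.0 / 102.24 ≈ 77.6 mL/min
CrCl ≈ 78 mL/min.
ilopaxil: 20–84 mL/min → 75% of 500 mg = 375 mg.
hespamycin: 75–84 mL/min → 80% of 600 mg = 480 mg.
Total = 375 + 480 = 855 mg.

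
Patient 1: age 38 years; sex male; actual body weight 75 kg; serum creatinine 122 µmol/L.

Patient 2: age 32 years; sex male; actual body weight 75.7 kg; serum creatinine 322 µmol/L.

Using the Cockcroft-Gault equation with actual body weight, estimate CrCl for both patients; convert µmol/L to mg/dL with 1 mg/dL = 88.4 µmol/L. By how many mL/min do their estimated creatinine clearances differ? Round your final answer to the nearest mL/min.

46 mL/min

Patient 1: SCr = 122 / 88.4 = 1.38 mg/dL
Patient 1: CrCl = (140 − 38) × 75 / (72 × 1.38) = 7650.0 / 99.36 ≈ 77.0 mL/min
Patient 2: SCr = 322 / 88.4 = 3.643 mg/dL
Patient 2: CrCl = (140 − 32) × 75.7 / (72 × 3.643) = 8175.6 / 262.30 ≈ 31.2 mL/min
|77.0 − 31.2| = 45.8 mL/min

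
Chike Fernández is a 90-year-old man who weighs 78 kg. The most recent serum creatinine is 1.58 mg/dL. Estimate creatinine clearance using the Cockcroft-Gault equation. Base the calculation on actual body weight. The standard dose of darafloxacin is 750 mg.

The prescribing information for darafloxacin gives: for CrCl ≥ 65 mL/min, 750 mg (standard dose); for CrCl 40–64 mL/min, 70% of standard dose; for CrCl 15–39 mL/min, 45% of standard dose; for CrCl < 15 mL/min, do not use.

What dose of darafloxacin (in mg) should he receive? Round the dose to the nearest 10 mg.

340 mg

CrCl = (140 − 90) × 78 / (72 × 1.58) = 3900.0 / 113.76 ≈ 34.3 mL/min
CrCl ≈ 34 mL/min → bracket 15–39 mL/min.
45% of 750 mg = 337.5 mg → 340 mg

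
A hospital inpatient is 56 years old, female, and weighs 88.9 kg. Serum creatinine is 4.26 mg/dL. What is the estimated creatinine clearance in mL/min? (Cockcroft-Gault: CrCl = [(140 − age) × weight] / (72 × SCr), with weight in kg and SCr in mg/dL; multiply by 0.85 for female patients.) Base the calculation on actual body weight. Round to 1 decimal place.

20.7 mL/min

CrCl = (140 − 56) × 88.9 / (72 × 4.26) × 0.85 = 7467.6 / 306.72 × 0.85 ≈ 20.7 mL/min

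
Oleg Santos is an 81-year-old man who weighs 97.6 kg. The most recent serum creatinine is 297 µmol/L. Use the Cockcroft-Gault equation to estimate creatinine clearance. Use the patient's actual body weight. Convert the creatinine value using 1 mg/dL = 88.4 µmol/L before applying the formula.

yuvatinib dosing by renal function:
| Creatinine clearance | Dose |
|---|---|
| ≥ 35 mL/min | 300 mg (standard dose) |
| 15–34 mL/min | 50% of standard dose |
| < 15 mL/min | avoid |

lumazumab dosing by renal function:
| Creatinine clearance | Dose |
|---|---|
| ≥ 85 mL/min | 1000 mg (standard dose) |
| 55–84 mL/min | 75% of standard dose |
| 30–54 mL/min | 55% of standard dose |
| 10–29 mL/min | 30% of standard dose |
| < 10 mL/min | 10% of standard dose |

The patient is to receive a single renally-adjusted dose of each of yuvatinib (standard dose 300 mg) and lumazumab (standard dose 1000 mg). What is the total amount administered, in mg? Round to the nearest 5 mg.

450 mg

SCr = 297 / 88.4 = 3.36 mg/dL
CrCl = (140 − 81) × 97.6 / (72 × 3.36) = 5758.4 / 241.92 ≈ 23.8 mL/min
CrCl ≈ 24 mL/min.
yuvatinib: 15–34 mL/min → 50% of 300 mg = 150 mg.
lumazumab: 10–29 mL/min → 30% of 1000 mg = 300 mg.
Total = 150 + 300 = 450 mg.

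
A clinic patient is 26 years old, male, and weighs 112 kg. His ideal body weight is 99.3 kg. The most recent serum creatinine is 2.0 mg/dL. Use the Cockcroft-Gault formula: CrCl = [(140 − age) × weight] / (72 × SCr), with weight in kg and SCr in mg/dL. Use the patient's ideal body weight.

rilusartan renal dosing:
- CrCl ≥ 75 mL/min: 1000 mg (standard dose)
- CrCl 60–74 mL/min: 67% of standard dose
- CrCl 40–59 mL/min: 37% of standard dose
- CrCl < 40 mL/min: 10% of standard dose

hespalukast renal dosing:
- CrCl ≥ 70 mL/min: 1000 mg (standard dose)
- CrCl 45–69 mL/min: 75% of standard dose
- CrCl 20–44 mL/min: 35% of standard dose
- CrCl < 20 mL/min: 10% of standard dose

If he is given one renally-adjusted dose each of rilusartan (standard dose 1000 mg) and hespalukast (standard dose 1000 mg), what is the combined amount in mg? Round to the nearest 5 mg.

CrCl = (140 − 26) × 99.3 / (72 × 2) = 11320.2 / 144.00 ≈ 78.6 mL/min
CrCl ≈ 79 mL/min.
rilusartan: ≥ 75 mL/min → 100% of 1000 mg = 1000 mg.
hespalukast: ≥ 70 mL/min → 100% of 1000 mg = 1000 mg.
Total = 1000 + 1000 = 2000 mg.

2000 mg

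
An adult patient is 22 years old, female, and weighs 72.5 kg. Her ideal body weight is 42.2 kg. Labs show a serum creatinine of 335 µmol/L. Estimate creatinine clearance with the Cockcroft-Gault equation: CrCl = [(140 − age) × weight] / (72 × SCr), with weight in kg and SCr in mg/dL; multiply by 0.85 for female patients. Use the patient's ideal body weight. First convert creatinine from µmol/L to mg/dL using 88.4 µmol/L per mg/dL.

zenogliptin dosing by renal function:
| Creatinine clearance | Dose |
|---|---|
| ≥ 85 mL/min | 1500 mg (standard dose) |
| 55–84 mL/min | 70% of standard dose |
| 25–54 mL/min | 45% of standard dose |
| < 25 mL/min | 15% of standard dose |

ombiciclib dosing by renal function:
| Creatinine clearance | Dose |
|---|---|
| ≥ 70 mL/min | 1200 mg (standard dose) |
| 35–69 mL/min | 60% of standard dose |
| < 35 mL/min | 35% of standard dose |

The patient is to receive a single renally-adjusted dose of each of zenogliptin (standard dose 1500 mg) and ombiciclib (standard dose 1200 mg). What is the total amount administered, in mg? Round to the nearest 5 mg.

SCr = 335 / 88.4 = 3.79 mg/dL
CrCl = (140 − 22) × 42.2 / (72 × 3.79) × 0.85 = 4979.6 / 272.88 × 0.85 ≈ 15.5 mL/min
CrCl ≈ 16 mL/min.
zenogliptin: < 25 mL/min → 15% of 1500 mg = 225 mg.
ombiciclib: < 35 mL/min → 35% of 1200 mg = 420 mg.
Total = 225 + 420 = 645 mg.

645 mg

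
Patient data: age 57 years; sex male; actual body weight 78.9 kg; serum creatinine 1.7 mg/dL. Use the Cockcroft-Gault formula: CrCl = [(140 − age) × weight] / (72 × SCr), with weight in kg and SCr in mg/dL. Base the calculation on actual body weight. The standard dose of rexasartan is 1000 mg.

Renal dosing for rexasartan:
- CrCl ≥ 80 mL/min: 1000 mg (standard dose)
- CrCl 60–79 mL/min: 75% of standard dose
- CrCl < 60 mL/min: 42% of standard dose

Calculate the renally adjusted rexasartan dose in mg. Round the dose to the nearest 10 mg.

420 mg

CrCl = (140 − 57) × 78.9 / (72 × 1.7) = 6548.7 / 122.40 ≈ 53.5 mL/min
CrCl ≈ 54 mL/min → bracket < 60 mL/min.
42% of 1000 mg = 420 mg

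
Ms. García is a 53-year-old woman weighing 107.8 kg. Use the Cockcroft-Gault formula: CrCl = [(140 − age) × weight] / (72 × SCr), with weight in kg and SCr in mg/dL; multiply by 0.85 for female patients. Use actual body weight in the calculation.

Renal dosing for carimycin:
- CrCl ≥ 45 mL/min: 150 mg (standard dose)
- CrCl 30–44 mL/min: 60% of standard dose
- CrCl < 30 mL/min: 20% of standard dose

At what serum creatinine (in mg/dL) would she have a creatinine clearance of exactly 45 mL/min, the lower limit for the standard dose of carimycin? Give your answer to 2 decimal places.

2.46 mg/dL

Standard dose requires CrCl ≥ 45 mL/min.
Set (140 − 53) × 107.8 × 0.85 / (72 × SCr) = 45
SCr = (140 − 53) × 107.8 × 0.85 / (72 × 45) = 2.460 mg/dL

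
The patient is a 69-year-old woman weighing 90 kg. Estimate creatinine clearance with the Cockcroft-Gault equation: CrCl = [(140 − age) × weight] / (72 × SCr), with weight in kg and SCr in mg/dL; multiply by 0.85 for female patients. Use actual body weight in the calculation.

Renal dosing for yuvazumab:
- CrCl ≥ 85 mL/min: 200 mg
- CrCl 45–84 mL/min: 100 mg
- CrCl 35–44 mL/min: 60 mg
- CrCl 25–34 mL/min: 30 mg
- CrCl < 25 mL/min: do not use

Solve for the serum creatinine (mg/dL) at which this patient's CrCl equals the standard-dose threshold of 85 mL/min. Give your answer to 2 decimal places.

0.89 mg/dL

Standard dose requires CrCl ≥ 85 mL/min.
Set (140 − 69) × 90 × 0.85 / (72 × SCr) = 85
SCr = (140 − 69) × 90 × 0.85 / (72 × 85) = 0.887 mg/dL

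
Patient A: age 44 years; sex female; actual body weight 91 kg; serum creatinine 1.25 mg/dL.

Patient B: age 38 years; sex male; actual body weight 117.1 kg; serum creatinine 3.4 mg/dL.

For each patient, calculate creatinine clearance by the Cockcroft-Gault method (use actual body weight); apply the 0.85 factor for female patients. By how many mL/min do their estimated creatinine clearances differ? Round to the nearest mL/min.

Patient A: CrCl = (140 − 44) × 91 / (72 × 1.25) × 0.85 = 8736.0 / 90.00 × 0.85 ≈ 82.5 mL/min
Patient B: CrCl = (140 − 38) × 117.1 / (72 × 3.4) = 11944.2 / 244.80 ≈ 48.8 mL/min
|82.5 − 48.8| = 33.7 mL/min

34 mL/min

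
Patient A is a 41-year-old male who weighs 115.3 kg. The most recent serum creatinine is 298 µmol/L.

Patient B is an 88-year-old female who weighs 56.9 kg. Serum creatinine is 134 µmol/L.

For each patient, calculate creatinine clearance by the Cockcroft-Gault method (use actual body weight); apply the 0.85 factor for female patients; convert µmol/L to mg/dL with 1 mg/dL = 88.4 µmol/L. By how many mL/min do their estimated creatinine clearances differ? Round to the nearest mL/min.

24 mL/min

Patient A: SCr = 298 / 88.4 = 3.371 mg/dL
Patient A: CrCl = (140 − 41) × 115.3 / (72 × 3.371) = 11414.7 / 242.71 ≈ 47.0 mL/min
Patient B: SCr = 134 / 88.4 = 1.516 mg/dL
Patient B: CrCl = (140 − 88) × 56.9 / (72 × 1.516) × 0.85 = 2958.8 / 109.15 × 0.85 ≈ 23.0 mL/min
|47.0 − 23.0| = 24.0 mL/min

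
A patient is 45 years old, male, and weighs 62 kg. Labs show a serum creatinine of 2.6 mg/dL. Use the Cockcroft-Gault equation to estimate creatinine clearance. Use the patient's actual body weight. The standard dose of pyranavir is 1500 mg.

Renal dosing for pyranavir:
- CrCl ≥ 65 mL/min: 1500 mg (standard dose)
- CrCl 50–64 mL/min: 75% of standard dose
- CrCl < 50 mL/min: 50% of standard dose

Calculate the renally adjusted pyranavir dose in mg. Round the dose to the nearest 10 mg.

750 mg

CrCl = (140 − 45) × 62 / (72 × 2.6) = 5890.0 / 187.20 ≈ 31.5 mL/min
CrCl ≈ 31 mL/min → bracket < 50 mL/min.
50% of 1500 mg = 750 mg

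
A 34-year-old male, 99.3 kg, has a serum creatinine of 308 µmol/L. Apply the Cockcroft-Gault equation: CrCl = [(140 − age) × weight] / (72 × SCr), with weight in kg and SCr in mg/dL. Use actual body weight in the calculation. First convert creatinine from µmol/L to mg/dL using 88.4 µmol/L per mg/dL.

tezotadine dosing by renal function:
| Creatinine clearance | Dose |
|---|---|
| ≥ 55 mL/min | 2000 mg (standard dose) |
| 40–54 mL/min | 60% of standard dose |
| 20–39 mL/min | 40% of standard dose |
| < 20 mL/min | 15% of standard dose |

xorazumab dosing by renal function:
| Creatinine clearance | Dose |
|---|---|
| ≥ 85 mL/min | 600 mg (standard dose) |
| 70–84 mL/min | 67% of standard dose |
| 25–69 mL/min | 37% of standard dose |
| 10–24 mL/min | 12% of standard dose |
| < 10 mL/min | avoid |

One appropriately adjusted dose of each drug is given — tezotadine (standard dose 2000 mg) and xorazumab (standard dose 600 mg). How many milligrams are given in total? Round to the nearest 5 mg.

SCr = 308 / 88.4 = 3.484 mg/dL
CrCl = (140 − 34) × 99.3 / (72 × 3.484) = 10525.8 / 250.85 ≈ 42.0 mL/min
CrCl ≈ 42 mL/min.
tezotadine: 40–54 mL/min → 60% of 2000 mg = 1200 mg.
xorazumab: 25–69 mL/min → 37% of 600 mg = 222 mg.
Total = 1200 + 222 = 1422 mg.

1420 mg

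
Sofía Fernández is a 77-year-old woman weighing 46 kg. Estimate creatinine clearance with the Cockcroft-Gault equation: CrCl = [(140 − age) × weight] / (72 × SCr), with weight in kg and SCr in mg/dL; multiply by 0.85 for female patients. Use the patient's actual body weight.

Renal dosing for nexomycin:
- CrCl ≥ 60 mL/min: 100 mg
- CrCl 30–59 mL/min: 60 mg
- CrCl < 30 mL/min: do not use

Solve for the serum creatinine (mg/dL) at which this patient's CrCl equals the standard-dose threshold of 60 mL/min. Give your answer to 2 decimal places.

Standard dose requires CrCl ≥ 60 mL/min.
Set (140 − 77) × 46 × 0.85 / (72 × SCr) = 60
SCr = (140 − 77) × 46 × 0.85 / (72 × 60) = 0.570 mg/dL

0.57 mg/dL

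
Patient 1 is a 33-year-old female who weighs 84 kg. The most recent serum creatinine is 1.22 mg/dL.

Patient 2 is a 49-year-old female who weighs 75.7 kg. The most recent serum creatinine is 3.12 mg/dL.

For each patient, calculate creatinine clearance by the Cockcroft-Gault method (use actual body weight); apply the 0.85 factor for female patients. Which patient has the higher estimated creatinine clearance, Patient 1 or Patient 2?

Patient 1: CrCl = (140 − 33) × 84 / (72 × 1.22) × 0.85 = 8988.0 / 87.84 × 0.85 ≈ 87.0 mL/min
Patient 2: CrCl = (140 − 49) × 75.7 / (72 × 3.12) × 0.85 = 6888.7 / 224.64 × 0.85 ≈ 26.1 mL/min
87.0 vs 26.1 mL/min → Patient 1 is higher.

Patient 1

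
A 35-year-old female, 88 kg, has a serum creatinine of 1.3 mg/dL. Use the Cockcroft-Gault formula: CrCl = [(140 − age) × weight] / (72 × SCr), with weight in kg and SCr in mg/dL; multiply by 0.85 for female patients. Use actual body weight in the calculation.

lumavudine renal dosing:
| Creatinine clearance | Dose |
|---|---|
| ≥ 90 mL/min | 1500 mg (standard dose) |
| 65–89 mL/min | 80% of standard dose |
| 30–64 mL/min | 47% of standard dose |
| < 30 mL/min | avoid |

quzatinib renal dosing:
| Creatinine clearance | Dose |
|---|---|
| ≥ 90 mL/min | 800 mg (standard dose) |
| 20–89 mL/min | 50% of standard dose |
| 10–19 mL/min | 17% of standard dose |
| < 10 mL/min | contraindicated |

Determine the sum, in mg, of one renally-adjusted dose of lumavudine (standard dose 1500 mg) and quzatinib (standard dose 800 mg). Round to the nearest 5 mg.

CrCl = (140 − 35) × 88 / (72 × 1.3) × 0.85 = 9240.0 / 93.60 × 0.85 ≈ 83.9 mL/min
CrCl ≈ 84 mL/min.
lumavudine: 65–89 mL/min → 80% of 1500 mg = 1200 mg.
quzatinib: 20–89 mL/min → 50% of 800 mg = 400 mg.
Total = 1200 + 400 = 1600 mg.

1600 mg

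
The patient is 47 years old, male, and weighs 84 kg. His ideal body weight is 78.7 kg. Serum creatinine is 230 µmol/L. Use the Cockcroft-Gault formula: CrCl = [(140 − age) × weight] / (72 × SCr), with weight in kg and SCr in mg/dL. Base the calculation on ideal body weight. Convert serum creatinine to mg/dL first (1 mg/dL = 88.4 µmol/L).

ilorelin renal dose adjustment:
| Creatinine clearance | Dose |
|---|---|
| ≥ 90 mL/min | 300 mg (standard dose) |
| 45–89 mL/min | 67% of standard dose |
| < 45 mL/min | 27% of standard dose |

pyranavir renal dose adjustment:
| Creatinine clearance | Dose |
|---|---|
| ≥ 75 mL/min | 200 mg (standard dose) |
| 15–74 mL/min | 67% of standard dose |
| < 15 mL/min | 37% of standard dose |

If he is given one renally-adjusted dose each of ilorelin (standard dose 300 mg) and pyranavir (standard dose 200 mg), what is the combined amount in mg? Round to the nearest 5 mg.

SCr = 230 / 88.4 = 2.602 mg/dL
CrCl = (140 − 47) × 78.7 / (72 × 2.602) = 7319.1 / 187.34 ≈ 39.1 mL/min
CrCl ≈ 39 mL/min.
ilorelin: < 45 mL/min → 27% of 300 mg = 81 mg.
pyranavir: 15–74 mL/min → 67% of 200 mg = 134 mg.
Total = 81 + 134 = 215 mg.

215 mg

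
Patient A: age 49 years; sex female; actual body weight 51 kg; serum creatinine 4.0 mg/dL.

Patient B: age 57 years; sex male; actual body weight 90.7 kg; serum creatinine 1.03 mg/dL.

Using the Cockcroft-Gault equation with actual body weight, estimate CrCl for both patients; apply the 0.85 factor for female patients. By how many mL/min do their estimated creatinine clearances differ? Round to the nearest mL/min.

88 mL/min

Patient A: CrCl = (140 − 49) × 51 / (72 × 4) × 0.85 = 4641.0 / 288.00 × 0.85 ≈ 13.7 mL/min
Patient B: CrCl = (140 − 57) × 90.7 / (72 × 1.03) = 7528.1 / 74.16 ≈ 101.5 mL/min
|13.7 − 101.5| = 87.8 mL/min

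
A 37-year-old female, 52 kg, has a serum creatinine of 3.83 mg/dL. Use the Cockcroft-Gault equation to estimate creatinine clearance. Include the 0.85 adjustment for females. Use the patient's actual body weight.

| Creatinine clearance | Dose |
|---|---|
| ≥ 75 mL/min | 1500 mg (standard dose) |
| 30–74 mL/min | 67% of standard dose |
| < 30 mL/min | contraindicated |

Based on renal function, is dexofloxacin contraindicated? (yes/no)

CrCl = (140 − 37) × 52 / (72 × 3.83) × 0.85 = 5356.0 / 275.76 × 0.85 ≈ 16.5 mL/min
CrCl ≈ 17 mL/min, which is < 30 mL/min.

yes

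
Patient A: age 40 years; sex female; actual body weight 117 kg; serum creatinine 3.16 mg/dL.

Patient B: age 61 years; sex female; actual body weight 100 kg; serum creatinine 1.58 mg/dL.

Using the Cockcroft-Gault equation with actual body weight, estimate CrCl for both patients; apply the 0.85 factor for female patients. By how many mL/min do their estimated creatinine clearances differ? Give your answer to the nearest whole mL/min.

Patient A: CrCl = (140 − 40) × 117 / (72 × 3.16) × 0.85 = 11700.0 / 227.52 × 0.85 ≈ 43.7 mL/min
Patient B: CrCl = (140 − 61) × 100 / (72 × 1.58) × 0.85 = 7900.0 / 113.76 × 0.85 ≈ 59.0 mL/min
|43.7 − 59.0| = 15.3 mL/min

15 mL/min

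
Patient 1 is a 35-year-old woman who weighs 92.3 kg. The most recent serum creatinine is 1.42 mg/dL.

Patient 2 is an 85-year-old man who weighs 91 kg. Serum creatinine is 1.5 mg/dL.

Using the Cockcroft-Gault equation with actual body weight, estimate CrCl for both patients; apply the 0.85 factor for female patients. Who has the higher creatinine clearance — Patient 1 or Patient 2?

Patient 1

Patient 1: CrCl = (140 − 35) × 92.3 / (72 × 1.42) × 0.85 = 9691.5 / 102.24 × 0.85 ≈ 80.6 mL/min
Patient 2: CrCl = (140 − 85) × 91 / (72 × 1.5) = 5005.0 / 108.00 ≈ 46.3 mL/min
80.6 vs 46.3 mL/min → Patient 1 is higher.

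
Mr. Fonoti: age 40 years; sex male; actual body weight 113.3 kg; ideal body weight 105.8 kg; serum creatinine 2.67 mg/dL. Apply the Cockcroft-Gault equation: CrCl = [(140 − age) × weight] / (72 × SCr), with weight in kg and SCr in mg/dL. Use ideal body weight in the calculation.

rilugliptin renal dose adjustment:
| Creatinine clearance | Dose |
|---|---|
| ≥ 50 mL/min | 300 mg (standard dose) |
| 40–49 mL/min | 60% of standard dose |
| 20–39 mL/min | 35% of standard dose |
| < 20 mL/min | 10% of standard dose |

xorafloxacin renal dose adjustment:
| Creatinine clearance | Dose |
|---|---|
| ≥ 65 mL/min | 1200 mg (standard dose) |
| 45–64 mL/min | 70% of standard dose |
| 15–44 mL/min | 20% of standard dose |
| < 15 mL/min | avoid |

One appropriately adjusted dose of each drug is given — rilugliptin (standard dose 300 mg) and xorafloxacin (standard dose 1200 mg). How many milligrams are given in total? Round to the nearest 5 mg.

CrCl = (140 − 40) × 105.8 / (72 × 2.67) = 10580.0 / 192.24 ≈ 55.0 mL/min
CrCl ≈ 55 mL/min.
rilugliptin: ≥ 50 mL/min → 100% of 300 mg = 300 mg.
xorafloxacin: 45–64 mL/min → 70% of 1200 mg = 840 mg.
Total = 300 + 840 = 1140 mg.

1140 mg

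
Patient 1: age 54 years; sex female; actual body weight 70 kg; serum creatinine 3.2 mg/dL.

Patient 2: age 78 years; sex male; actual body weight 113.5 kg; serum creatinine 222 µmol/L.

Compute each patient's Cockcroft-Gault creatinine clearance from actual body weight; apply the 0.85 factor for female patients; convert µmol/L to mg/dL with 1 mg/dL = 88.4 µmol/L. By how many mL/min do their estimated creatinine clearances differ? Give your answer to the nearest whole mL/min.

17 mL/min

Patient 1: CrCl = (140 − 54) × 70 / (72 × 3.2) × 0.85 = 6020.0 / 230.40 × 0.85 ≈ 22.2 mL/min
Patient 2: SCr = 222 / 88.4 = 2.511 mg/dL
Patient 2: CrCl = (140 − 78) × 113.5 / (72 × 2.511) = 7037.0 / 180.79 ≈ 38.9 mL/min
|22.2 − 38.9| = 16.7 mL/min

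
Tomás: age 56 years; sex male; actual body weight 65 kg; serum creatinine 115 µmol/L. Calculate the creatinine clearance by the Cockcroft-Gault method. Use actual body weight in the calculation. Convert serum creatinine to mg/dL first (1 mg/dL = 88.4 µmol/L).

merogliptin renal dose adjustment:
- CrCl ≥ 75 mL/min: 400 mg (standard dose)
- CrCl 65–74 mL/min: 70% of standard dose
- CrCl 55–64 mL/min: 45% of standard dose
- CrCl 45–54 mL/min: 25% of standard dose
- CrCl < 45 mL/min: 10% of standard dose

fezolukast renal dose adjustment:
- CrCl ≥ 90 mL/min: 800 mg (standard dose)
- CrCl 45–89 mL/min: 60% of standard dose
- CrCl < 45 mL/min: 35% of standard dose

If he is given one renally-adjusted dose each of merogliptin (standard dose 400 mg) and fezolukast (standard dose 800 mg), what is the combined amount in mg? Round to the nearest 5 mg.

SCr = 115 / 88.4 = 1.301 mg/dL
CrCl = (140 − 56) × 65 / (72 × 1.301) = 5460.0 / 93.67 ≈ 58.3 mL/min
CrCl ≈ 58 mL/min.
merogliptin: 55–64 mL/min → 45% of 400 mg = 180 mg.
fezolukast: 45–89 mL/min → 60% of 800 mg = 480 mg.
Total = 180 + 480 = 660 mg.

660 mg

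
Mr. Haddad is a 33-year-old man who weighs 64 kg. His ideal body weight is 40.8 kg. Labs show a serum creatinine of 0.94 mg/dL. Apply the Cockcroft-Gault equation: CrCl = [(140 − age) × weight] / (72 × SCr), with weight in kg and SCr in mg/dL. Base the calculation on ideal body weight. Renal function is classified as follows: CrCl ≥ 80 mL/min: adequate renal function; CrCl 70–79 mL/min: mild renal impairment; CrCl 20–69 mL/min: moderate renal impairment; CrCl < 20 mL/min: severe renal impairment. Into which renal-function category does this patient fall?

moderate renal impairment

CrCl = (140 − 33) × 40.8 / (72 × 0.94) = 4365.6 / 67.68 ≈ 64.5 mL/min
65 mL/min falls in the 'moderate renal impairment' range.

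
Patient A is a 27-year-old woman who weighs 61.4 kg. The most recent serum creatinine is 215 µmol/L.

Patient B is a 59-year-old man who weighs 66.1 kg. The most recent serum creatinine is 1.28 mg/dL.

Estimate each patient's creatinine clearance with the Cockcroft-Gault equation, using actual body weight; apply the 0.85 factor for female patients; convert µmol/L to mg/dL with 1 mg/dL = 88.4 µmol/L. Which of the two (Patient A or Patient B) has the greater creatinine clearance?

Patient B

Patient A: SCr = 215 / 88.4 = 2.432 mg/dL
Patient A: CrCl = (140 − 27) × 61.4 / (72 × 2.432) × 0.85 = 6938.2 / 175.10 × 0.85 ≈ 33.7 mL/min
Patient B: CrCl = (140 − 59) × 66.1 / (72 × 1.28) = 5354.1 / 92.16 ≈ 58.1 mL/min
33.7 vs 58.1 mL/min → Patient B is higher.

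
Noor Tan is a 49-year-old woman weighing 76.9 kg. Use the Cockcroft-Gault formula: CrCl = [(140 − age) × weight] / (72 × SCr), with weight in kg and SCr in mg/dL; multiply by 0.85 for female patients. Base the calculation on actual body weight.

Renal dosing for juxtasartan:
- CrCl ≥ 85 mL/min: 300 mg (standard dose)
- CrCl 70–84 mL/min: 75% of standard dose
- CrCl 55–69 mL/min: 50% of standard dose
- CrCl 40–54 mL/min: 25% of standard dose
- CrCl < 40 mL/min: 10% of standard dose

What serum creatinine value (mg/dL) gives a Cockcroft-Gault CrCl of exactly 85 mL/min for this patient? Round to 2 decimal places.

0.97 mg/dL

Standard dose requires CrCl ≥ 85 mL/min.
Set (140 − 49) × 76.9 × 0.85 / (72 × SCr) = 85
SCr = (140 − 49) × 76.9 × 0.85 / (72 × 85) = 0.972 mg/dL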